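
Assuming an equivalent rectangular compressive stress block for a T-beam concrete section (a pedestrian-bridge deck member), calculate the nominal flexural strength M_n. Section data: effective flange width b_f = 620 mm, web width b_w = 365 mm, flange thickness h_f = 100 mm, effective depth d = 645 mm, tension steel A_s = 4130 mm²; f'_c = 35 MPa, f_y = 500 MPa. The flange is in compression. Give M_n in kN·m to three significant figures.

M_n ≈ 1220 kN·m

Tension: T = A_s f_y = 4130 × 500 = 2065000 N.
Try a within the flange: a = T/(0.85 f'_c b_f) = 2065000/(0.85 × 35 × 620) = 111.95 mm.
a = 111.95 > h_f = 100 mm: the block extends into the web. Split into flange-overhang and web parts.
C_f = 0.85 f'_c (b_f − b_w) h_f = 0.85 × 35 × (620 − 365) × 100 = 758625 N.
Remaining web compression depth: a_w = (T − C_f)/(0.85 f'_c b_w) = (2065000 − 758625)/(0.85 × 35 × 365) = 120.31 mm.
M_n = C_f(d − h_f/2) + (T − C_f)(d − a_w/2) = 758625 × (645 − 50) + 1306375 × (645 − 60.155) = 451.38 + 764.03 = 1215.41 × 10⁶ N·mm.
M_n = 1215.41 kN·m.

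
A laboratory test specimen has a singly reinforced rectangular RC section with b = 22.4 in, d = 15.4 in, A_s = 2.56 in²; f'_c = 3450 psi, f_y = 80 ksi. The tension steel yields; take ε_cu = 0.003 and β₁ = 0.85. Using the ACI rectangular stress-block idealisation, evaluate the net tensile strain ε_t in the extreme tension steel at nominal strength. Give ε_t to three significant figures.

ε_t ≈ 0.00960

a = A_s f_y/(0.85 f'_c b) = 3.118 in.
β₁ = 0.85, so c = a/β₁ = 3.118/0.85 = 3.668 in.
From the linear strain diagram with ε_cu = 0.003: ε_t = 0.003 (d − c)/c = 0.003 × (15.4 − 3.668)/3.668 = 0.00960.
Since ε_t ≥ 0.005, the section is tension-controlled.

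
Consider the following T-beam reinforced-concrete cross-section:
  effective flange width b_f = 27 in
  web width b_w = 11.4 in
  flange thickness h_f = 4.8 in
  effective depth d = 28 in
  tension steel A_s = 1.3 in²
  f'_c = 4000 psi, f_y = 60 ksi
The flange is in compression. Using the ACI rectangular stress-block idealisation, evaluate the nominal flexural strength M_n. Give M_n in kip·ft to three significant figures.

Tension: T = A_s f_y = 1.3 × 60 = 78 kips.
Try a within the flange: a = T/(0.85 f'_c b_f) = 78/(0.85 × 4 × 27) = 0.850 in.
Since a = 0.850 ≤ h_f = 4.8 in, the stress block lies entirely in the flange; analyse as a rectangular beam of width b_f.
M_n = T(d − a/2) = 78 × (28 − 0.425) = 2150.9 kip·in.
M_n = 2150.9/12 = 179.24 kip·ft.

M_n ≈ 179 kip·ft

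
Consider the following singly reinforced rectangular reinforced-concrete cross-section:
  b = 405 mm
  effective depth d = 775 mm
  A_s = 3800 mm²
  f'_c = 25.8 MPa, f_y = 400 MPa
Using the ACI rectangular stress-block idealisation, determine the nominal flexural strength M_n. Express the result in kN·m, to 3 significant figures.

T = A_s f_y = 3800 × 400 = 1520000 N = 1520 kN.
From C = T: a = T/(0.85 f'_c b) = 1520000/(0.85 × 25.8 × 405) = 171.14 mm.
M_n = T(d − a/2) = 1520 kN × (775 − 85.57) mm = 1047.93 kN·m.

M_n ≈ 1050 kN·m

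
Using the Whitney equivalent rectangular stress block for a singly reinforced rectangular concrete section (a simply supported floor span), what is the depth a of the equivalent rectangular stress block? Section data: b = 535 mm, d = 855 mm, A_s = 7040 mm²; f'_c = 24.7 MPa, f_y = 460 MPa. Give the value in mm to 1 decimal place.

a ≈ 288.3 mm

T = A_s f_y = 7040 × 460 = 3238400 N = 3238.4 kN.
Setting C = 0.85 f'_c a b equal to T: a = 3238400/(0.85 × 24.7 × 535) = 288.3 mm.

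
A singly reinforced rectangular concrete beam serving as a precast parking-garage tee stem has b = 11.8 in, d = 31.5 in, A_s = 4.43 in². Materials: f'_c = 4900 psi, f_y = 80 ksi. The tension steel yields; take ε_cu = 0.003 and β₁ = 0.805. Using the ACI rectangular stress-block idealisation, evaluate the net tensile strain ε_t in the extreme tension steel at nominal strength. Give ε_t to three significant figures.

a = A_s f_y/(0.85 f'_c b) = 7.211 in.
β₁ = 0.805, so c = a/β₁ = 7.211/0.805 = 8.958 in.
From the linear strain diagram with ε_cu = 0.003: ε_t = 0.003 (d − c)/c = 0.003 × (31.5 − 8.958)/8.958 = 0.00755.
Since ε_t ≥ 0.005, the section is tension-controlled.

ε_t ≈ 0.00755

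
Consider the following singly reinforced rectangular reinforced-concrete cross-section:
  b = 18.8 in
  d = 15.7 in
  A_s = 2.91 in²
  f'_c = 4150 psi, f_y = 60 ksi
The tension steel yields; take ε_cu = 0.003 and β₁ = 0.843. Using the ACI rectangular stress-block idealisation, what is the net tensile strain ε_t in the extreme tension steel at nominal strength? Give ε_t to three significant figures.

ε_t ≈ 0.0121

a = A_s f_y/(0.85 f'_c b) = 2.633 in.
β₁ = 0.843, so c = a/β₁ = 2.633/0.843 = 3.123 in.
From the linear strain diagram with ε_cu = 0.003: ε_t = 0.003 (d − c)/c = 0.003 × (15.7 − 3.123)/3.123 = 0.0121.
Since ε_t ≥ 0.005, the section is tension-controlled.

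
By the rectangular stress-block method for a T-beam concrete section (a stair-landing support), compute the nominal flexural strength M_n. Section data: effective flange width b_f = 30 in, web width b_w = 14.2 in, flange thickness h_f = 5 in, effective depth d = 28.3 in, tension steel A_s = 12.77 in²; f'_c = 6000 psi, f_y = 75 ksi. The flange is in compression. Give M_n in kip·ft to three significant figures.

Tension: T = A_s f_y = 12.77 × 75 = 957.75 kips.
Try a within the flange: a = T/(0.85 f'_c b_f) = 957.75/(0.85 × 6 × 30) = 6.260 in.
a = 6.260 > h_f = 5 in: the block extends into the web. Split into flange-overhang and web parts.
C_f = 0.85 f'_c (b_f − b_w) h_f = 0.85 × 6 × (30 − 14.2) × 5 = 402.9 kips.
Remaining web compression depth: a_w = (T − C_f)/(0.85 f'_c b_w) = (957.75 − 402.9)/(0.85 × 6 × 14.2) = 7.662 in.
M_n = C_f(d − h_f/2) + (T − C_f)(d − a_w/2) = 402.9 × (28.3 − 2.5) + 554.85 × (28.3 − 3.831) = 10394.8 + 13576.6 = 23971.4 kip·in.
M_n = 23971.4/12 = 1997.62 kip·ft.

M_n ≈ 2000 kip·ft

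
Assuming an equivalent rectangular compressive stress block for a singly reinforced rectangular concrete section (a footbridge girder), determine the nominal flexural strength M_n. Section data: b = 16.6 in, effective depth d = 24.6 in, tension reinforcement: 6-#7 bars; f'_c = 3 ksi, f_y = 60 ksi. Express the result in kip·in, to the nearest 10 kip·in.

M_n ≈ 4760 kip·in

A_s = 6 × 0.6 = 3.6 in².
T = A_s f_y = 3.6 × 60 = 216 kips.
a = T/(0.85 f'_c b) = 216/(0.85 × 3 × 16.6) = 5.103 in.
M_n = T(d − a/2) = 216 × (24.6 − 2.5515) = 4762.5 kip·in.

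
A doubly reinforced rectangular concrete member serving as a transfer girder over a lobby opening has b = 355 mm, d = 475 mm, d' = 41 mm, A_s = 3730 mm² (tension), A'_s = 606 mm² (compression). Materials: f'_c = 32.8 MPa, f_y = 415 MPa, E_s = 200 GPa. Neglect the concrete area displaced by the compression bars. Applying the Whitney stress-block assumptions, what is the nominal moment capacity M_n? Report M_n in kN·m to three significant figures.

M_n ≈ 640 kN·m

Assume both tension and compression steel yield.
Net tension couple steel: A_s − A'_s = 3124 mm².
a = (A_s − A'_s) f_y / (0.85 f'_c b) = 1296460/(0.85 × 32.8 × 355) = 130.99 mm.
c = a/β₁ = 130.99/0.816 = 160.53 mm; ε'_s = 0.003(c − d')/c = 0.0022 ≥ f_y/E_s = 0.0021, so compression steel does yield.
M_n = (A_s − A'_s) f_y (d − a/2) + A'_s f_y (d − d') = [1296460 × (475 − 65.495) + 251490 × (475 − 41)] × 10⁻⁶ = 530.91 + 109.15 = 640.06 kN·m.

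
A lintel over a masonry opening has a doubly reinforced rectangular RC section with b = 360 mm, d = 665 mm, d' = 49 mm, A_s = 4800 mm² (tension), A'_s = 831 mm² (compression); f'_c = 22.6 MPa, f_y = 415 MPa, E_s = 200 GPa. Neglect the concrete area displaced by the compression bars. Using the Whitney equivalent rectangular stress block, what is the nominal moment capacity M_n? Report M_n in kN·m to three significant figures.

M_n ≈ 1110 kN·m

Assume both tension and compression steel yield.
Net tension couple steel: A_s − A'_s = 3969 mm².
a = (A_s − A'_s) f_y / (0.85 f'_c b) = 1647135/(0.85 × 22.6 × 360) = 238.18 mm.
c = a/β₁ = 238.18/0.85 = 280.21 mm; ε'_s = 0.003(c − d')/c = 0.0025 ≥ f_y/E_s = 0.0021, so compression steel does yield.
M_n = (A_s − A'_s) f_y (d − a/2) + A'_s f_y (d − d') = [1647135 × (665 − 119.09) + 344865 × (665 − 49)] × 10⁻⁶ = 899.19 + 212.44 = 1111.63 kN·m.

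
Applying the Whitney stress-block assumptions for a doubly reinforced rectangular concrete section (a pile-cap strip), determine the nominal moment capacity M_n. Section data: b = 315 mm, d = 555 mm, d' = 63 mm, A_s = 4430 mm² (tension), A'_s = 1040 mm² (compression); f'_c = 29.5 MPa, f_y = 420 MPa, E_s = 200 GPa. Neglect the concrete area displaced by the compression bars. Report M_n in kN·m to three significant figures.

Assume both tension and compression steel yield.
Net tension couple steel: A_s − A'_s = 3390 mm².
a = (A_s − A'_s) f_y / (0.85 f'_c b) = 1423800/(0.85 × 29.5 × 315) = 180.26 mm.
c = a/β₁ = 180.26/0.839 = 214.85 mm; ε'_s = 0.003(c − d')/c = 0.0021 ≥ f_y/E_s = 0.0021, so compression steel does yield.
M_n = (A_s − A'_s) f_y (d − a/2) + A'_s f_y (d − d') = [1423800 × (555 − 90.13) + 436800 × (555 − 63)] × 10⁻⁶ = 661.88 + 214.91 = 876.79 kN·m.

M_n ≈ 877 kN·m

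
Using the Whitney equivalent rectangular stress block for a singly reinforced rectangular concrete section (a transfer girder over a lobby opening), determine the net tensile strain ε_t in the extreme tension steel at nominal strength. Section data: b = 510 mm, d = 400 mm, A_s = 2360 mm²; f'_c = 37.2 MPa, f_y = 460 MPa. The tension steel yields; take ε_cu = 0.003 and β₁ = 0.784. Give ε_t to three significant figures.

a = A_s f_y/(0.85 f'_c b) = 67.32 mm.
β₁ = 0.784, so c = a/β₁ = 67.32/0.784 = 85.87 mm.
From the linear strain diagram with ε_cu = 0.003: ε_t = 0.003 (d − c)/c = 0.003 × (400 − 85.87)/85.87 = 0.0110.
Since ε_t ≥ 0.005, the section is tension-controlled.

ε_t ≈ 0.0110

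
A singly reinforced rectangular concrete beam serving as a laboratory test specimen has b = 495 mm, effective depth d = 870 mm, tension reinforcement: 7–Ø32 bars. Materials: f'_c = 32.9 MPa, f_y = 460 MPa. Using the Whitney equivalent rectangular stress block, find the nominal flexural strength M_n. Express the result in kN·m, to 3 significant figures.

A_s = 7 × 804 = 5628 mm².
T = A_s f_y = 5628 × 460 = 2588880 N = 2588.88 kN.
From C = T: a = T/(0.85 f'_c b) = 2588880/(0.85 × 32.9 × 495) = 187.02 mm.
M_n = T(d − a/2) = 2588.88 kN × (870 − 93.51) mm = 2010.24 kN·m.

M_n ≈ 2010 kN·m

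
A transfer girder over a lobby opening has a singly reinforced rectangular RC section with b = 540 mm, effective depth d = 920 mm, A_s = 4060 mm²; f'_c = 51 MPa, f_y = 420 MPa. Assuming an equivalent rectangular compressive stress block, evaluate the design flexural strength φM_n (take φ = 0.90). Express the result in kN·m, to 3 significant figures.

T = A_s f_y = 4060 × 420 = 1705200 N = 1705.2 kN.
From C = T: a = T/(0.85 f'_c b) = 1705200/(0.85 × 51 × 540) = 72.84 mm.
M_n = T(d − a/2) = 1705.2 kN × (920 − 36.42) mm = 1506.68 kN·m.
φM_n = 0.90 × 1506.68 = 1356.01 kN·m.

φM_n ≈ 1360 kN·m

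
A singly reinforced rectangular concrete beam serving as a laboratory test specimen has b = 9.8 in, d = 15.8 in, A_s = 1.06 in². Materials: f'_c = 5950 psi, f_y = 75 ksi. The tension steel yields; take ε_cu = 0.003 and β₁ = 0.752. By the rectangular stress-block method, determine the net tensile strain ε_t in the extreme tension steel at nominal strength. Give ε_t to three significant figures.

ε_t ≈ 0.0192

a = A_s f_y/(0.85 f'_c b) = 1.604 in.
β₁ = 0.752, so c = a/β₁ = 1.604/0.752 = 2.133 in.
From the linear strain diagram with ε_cu = 0.003: ε_t = 0.003 (d − c)/c = 0.003 × (15.8 − 2.133)/2.133 = 0.0192.
Since ε_t ≥ 0.005, the section is tension-controlled.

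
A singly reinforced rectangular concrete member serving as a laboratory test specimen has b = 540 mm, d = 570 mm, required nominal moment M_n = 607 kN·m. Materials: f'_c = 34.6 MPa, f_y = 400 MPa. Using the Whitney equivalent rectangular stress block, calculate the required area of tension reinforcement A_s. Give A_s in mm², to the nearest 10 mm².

A_s ≈ 2840 mm²

With M_n = 0.85 f'_c a b (d − a/2), solve the quadratic for a:
a = d − √(d² − 2M_n/(0.85 f'_c b)) = 570 − √(570² − 2 × 607×10⁶/(0.85 × 34.6 × 540)) = 71.54 mm.
A_s = 0.85 f'_c a b / f_y = 0.85 × 34.6 × 71.54 × 540 / 400 = 2840.4 mm².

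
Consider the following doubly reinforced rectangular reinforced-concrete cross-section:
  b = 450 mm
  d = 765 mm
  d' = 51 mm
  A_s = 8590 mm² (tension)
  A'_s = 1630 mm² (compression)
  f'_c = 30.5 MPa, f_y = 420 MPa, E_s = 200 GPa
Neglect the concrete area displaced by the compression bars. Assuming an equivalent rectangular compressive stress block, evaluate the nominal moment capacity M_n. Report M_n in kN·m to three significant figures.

Assume both tension and compression steel yield.
Net tension couple steel: A_s − A'_s = 6960 mm².
a = (A_s − A'_s) f_y / (0.85 f'_c b) = 2923200/(0.85 × 30.5 × 450) = 250.57 mm.
c = a/β₁ = 250.57/0.832 = 301.17 mm; ε'_s = 0.003(c − d')/c = 0.0025 ≥ f_y/E_s = 0.0021, so compression steel does yield.
M_n = (A_s − A'_s) f_y (d − a/2) + A'_s f_y (d − d') = [2923200 × (765 − 125.285) + 684600 × (765 − 51)] × 10⁻⁶ = 1870.01 + 488.80 = 2358.81 kN·m.

M_n ≈ 2360 kN·m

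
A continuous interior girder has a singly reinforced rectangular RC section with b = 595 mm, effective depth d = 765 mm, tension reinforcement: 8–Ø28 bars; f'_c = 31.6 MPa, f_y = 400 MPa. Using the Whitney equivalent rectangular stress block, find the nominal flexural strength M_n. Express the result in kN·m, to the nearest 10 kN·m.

A_s = 8 × 616 = 4928 mm².
T = A_s f_y = 4928 × 400 = 1971200 N = 1971.2 kN.
From C = T: a = T/(0.85 f'_c b) = 1971200/(0.85 × 31.6 × 595) = 123.34 mm.
M_n = T(d − a/2) = 1971.2 kN × (765 − 61.67) mm = 1386.40 kN·m.

M_n ≈ 1390 kN·m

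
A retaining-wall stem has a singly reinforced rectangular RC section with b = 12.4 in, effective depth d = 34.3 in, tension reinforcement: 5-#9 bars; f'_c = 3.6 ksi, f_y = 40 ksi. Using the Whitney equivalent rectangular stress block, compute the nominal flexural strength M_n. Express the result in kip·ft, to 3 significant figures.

A_s = 5 × 1 = 5 in².
T = A_s f_y = 5 × 40 = 200 kips.
a = T/(0.85 f'_c b) = 200/(0.85 × 3.6 × 12.4) = 5.271 in.
M_n = T(d − a/2) = 200 × (34.3 − 2.6355) = 6332.9 kip·in = 6332.9/12 = 527.74 kip·ft.

M_n ≈ 528 kip·ft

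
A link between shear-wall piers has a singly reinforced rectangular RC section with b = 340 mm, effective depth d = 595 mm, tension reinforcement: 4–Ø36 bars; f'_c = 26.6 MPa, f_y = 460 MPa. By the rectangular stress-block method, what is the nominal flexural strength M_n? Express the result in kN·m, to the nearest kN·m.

M_n ≈ 886 kN·m

A_s = 4 × 1018 = 4072 mm².
T = A_s f_y = 4072 × 460 = 1873120 N = 1873.12 kN.
From C = T: a = T/(0.85 f'_c b) = 1873120/(0.85 × 26.6 × 340) = 243.66 mm.
M_n = T(d − a/2) = 1873.12 kN × (595 − 121.83) mm = 886.30 kN·m.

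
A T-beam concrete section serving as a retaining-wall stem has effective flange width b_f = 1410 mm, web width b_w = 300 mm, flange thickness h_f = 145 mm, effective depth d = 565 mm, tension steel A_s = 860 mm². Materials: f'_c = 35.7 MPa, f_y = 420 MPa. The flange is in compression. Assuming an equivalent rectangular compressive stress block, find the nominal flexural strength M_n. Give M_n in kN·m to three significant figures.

M_n ≈ 203 kN·m

Tension: T = A_s f_y = 860 × 420 = 361200 N.
Try a within the flange: a = T/(0.85 f'_c b_f) = 361200/(0.85 × 35.7 × 1410) = 8.44 mm.
Since a = 8.44 ≤ h_f = 145 mm, the stress block lies entirely in the flange; analyse as a rectangular beam of width b_f.
M_n = T(d − a/2) = 361200 × (565 − 4.22) = 202.55 × 10⁶ N·mm.
M_n = 202.55 kN·m.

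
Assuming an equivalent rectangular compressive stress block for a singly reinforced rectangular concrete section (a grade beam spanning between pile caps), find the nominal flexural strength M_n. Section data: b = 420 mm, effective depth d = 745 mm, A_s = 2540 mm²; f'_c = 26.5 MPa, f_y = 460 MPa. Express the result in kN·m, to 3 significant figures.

M_n ≈ 798 kN·m

T = A_s f_y = 2540 × 460 = 1168400 N = 1168.4 kN.
From C = T: a = T/(0.85 f'_c b) = 1168400/(0.85 × 26.5 × 420) = 123.50 mm.
M_n = T(d − a/2) = 1168.4 kN × (745 − 61.75) mm = 798.31 kN·m.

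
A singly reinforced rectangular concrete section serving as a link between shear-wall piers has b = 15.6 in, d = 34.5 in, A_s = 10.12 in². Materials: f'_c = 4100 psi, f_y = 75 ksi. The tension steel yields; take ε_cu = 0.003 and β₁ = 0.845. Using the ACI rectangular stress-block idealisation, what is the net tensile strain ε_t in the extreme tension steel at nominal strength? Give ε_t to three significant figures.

a = A_s f_y/(0.85 f'_c b) = 13.961 in.
β₁ = 0.845, so c = a/β₁ = 13.961/0.845 = 16.522 in.
From the linear strain diagram with ε_cu = 0.003: ε_t = 0.003 (d − c)/c = 0.003 × (34.5 − 16.522)/16.522 = 0.00326.
ε_t < 0.004 — the section is over-reinforced for flexure under ACI limits.

ε_t ≈ 0.00326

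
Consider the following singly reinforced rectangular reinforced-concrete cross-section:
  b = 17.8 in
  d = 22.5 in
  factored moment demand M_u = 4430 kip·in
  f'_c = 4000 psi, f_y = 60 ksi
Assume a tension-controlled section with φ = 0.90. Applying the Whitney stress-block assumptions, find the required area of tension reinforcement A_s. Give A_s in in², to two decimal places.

M_n = M_u/φ = 4430/0.90 = 4922.22 kip·in.
From M_n = 0.85 f'_c a b (d − a/2):
a = d − √(d² − 2M_n/(0.85 f'_c b)) = 22.5 − √(22.5² − 2 × 4922.22/(0.85 × 4 × 17.8)) = 3.964 in.
A_s = 0.85 f'_c a b / f_y = 0.85 × 4 × 3.964 × 17.8 / 60 = 3.998 in².

A_s ≈ 4.00 in²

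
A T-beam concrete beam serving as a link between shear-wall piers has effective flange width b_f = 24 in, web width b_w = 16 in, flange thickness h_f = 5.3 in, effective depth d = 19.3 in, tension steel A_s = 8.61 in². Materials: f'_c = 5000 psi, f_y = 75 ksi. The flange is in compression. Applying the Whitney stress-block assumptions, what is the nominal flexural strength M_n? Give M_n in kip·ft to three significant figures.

Tension: T = A_s f_y = 8.61 × 75 = 645.75 kips.
Try a within the flange: a = T/(0.85 f'_c b_f) = 645.75/(0.85 × 5 × 24) = 6.331 in.
a = 6.331 > h_f = 5.3 in: the block extends into the web. Split into flange-overhang and web parts.
C_f = 0.85 f'_c (b_f − b_w) h_f = 0.85 × 5 × (24 − 16) × 5.3 = 180.2 kips.
Remaining web compression depth: a_w = (T − C_f)/(0.85 f'_c b_w) = (645.75 − 180.2)/(0.85 × 5 × 16) = 6.846 in.
M_n = C_f(d − h_f/2) + (T − C_f)(d − a_w/2) = 180.2 × (19.3 − 2.65) + 465.55 × (19.3 − 3.423) = 3000.3 + 7391.5 = 10391.8 kip·in.
M_n = 10391.8/12 = 865.98 kip·ft.

M_n ≈ 866 kip·ft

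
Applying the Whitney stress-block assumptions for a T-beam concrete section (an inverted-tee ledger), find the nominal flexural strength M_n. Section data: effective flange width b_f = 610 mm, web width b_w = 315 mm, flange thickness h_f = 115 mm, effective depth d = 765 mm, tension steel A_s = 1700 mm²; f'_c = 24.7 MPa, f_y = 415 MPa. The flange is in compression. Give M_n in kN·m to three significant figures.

Tension: T = A_s f_y = 1700 × 415 = 705500 N.
Try a within the flange: a = T/(0.85 f'_c b_f) = 705500/(0.85 × 24.7 × 610) = 55.09 mm.
Since a = 55.09 ≤ h_f = 115 mm, the stress block lies entirely in the flange; analyse as a rectangular beam of width b_f.
M_n = T(d − a/2) = 705500 × (765 − 27.545) = 520.27 × 10⁶ N·mm.
M_n = 520.27 kN·m.

M_n ≈ 520 kN·m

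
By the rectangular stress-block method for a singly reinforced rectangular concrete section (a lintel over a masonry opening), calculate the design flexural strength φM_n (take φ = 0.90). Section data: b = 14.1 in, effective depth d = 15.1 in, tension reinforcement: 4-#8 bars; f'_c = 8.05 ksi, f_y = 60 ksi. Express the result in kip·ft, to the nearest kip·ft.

φM_n ≈ 201 kip·ft

A_s = 4 × 0.79 = 3.16 in².
T = A_s f_y = 3.16 × 60 = 189.6 kips.
a = T/(0.85 f'_c b) = 189.6/(0.85 × 8.05 × 14.1) = 1.965 in.
M_n = T(d − a/2) = 189.6 × (15.1 − 0.9825) = 2676.7 kip·in = 2676.7/12 = 223.06 kip·ft.
φM_n = 0.90 × 223.06 = 200.75 kip·ft.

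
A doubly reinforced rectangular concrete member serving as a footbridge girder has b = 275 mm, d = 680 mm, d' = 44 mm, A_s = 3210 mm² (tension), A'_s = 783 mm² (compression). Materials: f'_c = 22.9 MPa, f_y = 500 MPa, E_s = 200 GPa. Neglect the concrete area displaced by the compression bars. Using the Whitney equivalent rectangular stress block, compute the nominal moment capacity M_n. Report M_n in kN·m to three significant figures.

M_n ≈ 937 kN·m

Assume both tension and compression steel yield.
Net tension couple steel: A_s − A'_s = 2427 mm².
a = (A_s − A'_s) f_y / (0.85 f'_c b) = 1213500/(0.85 × 22.9 × 275) = 226.70 mm.
c = a/β₁ = 226.70/0.85 = 266.71 mm; ε'_s = 0.003(c − d')/c = 0.0025 ≥ f_y/E_s = 0.0025, so compression steel does yield.
M_n = (A_s − A'_s) f_y (d − a/2) + A'_s f_y (d − d') = [1213500 × (680 − 113.35) + 391500 × (680 − 44)] × 10⁻⁶ = 687.63 + 248.99 = 936.62 kN·m.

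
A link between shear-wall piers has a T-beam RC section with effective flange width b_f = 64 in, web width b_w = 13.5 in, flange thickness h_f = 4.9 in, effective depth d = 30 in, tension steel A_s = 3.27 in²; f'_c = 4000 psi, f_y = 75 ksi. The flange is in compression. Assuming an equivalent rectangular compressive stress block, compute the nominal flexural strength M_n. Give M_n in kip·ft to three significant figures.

M_n ≈ 602 kip·ft

Tension: T = A_s f_y = 3.27 × 75 = 245.25 kips.
Try a within the flange: a = T/(0.85 f'_c b_f) = 245.25/(0.85 × 4 × 64) = 1.127 in.
Since a = 1.127 ≤ h_f = 4.9 in, the stress block lies entirely in the flange; analyse as a rectangular beam of width b_f.
M_n = T(d − a/2) = 245.25 × (30 − 0.5635) = 7219.3 kip·in.
M_n = 7219.3/12 = 601.61 kip·ft.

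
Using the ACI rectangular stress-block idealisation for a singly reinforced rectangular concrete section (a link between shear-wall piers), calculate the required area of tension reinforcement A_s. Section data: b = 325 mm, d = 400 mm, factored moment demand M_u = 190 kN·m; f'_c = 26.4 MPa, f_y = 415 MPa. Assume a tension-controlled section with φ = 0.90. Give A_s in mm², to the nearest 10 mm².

A_s ≈ 1410 mm²

M_n = M_u/φ = 190/0.90 = 211.111 kN·m.
With M_n = 0.85 f'_c a b (d − a/2), solve the quadratic for a:
a = d − √(d² − 2M_n/(0.85 f'_c b)) = 400 − √(400² − 2 × 211.111×10⁶/(0.85 × 26.4 × 325)) = 80.46 mm.
A_s = 0.85 f'_c a b / f_y = 0.85 × 26.4 × 80.46 × 325 / 415 = 1414.0 mm².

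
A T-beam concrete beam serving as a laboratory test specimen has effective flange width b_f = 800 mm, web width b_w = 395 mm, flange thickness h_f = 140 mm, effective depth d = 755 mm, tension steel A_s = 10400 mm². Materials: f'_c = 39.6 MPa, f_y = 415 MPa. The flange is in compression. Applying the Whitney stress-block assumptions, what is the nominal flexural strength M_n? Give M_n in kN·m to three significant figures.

M_n ≈ 2910 kN·m

Tension: T = A_s f_y = 10400 × 415 = 4316000 N.
Try a within the flange: a = T/(0.85 f'_c b_f) = 4316000/(0.85 × 39.6 × 800) = 160.28 mm.
a = 160.28 > h_f = 140 mm: the block extends into the web. Split into flange-overhang and web parts.
C_f = 0.85 f'_c (b_f − b_w) h_f = 0.85 × 39.6 × (800 − 395) × 140 = 1908522 N.
Remaining web compression depth: a_w = (T − C_f)/(0.85 f'_c b_w) = (4316000 − 1908522)/(0.85 × 39.6 × 395) = 181.07 mm.
M_n = C_f(d − h_f/2) + (T − C_f)(d − a_w/2) = 1908522 × (755 − 70) + 2407478 × (755 − 90.535) = 1307.34 + 1599.68 = 2907.02 × 10⁶ N·mm.
M_n = 2907.02 kN·m.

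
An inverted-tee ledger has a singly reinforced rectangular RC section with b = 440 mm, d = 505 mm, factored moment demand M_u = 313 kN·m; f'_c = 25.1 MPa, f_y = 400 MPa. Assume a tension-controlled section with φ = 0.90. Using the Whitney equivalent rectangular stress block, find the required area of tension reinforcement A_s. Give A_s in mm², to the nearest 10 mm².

A_s ≈ 1870 mm²

M_n = M_u/φ = 313/0.90 = 347.778 kN·m.
With M_n = 0.85 f'_c a b (d − a/2), solve the quadratic for a:
a = d − √(d² − 2M_n/(0.85 f'_c b)) = 505 − √(505² − 2 × 347.778×10⁶/(0.85 × 25.1 × 440)) = 79.64 mm.
A_s = 0.85 f'_c a b / f_y = 0.85 × 25.1 × 79.64 × 440 / 400 = 1869.0 mm².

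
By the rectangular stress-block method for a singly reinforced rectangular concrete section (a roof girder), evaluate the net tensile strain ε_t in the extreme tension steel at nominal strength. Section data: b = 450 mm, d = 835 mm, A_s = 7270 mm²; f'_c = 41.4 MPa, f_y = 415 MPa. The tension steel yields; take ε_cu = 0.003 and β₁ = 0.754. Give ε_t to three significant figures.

ε_t ≈ 0.00691

a = A_s f_y/(0.85 f'_c b) = 190.52 mm.
β₁ = 0.754, so c = a/β₁ = 190.52/0.754 = 252.68 mm.
From the linear strain diagram with ε_cu = 0.003: ε_t = 0.003 (d − c)/c = 0.003 × (835 − 252.68)/252.68 = 0.00691.
Since ε_t ≥ 0.005, the section is tension-controlled.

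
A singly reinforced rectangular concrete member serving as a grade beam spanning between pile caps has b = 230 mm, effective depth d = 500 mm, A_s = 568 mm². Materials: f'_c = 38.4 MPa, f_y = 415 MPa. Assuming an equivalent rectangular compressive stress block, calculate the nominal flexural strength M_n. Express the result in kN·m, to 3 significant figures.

T = A_s f_y = 568 × 415 = 235720 N = 235.72 kN.
From C = T: a = T/(0.85 f'_c b) = 235720/(0.85 × 38.4 × 230) = 31.40 mm.
M_n = T(d − a/2) = 235.72 kN × (500 − 15.7) mm = 114.16 kN·m.

M_n ≈ 114 kN·m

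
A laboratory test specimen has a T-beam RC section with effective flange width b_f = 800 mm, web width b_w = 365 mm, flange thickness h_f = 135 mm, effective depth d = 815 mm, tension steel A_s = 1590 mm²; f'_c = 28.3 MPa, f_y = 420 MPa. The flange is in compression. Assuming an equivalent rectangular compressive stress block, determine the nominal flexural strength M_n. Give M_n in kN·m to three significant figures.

M_n ≈ 533 kN·m

Tension: T = A_s f_y = 1590 × 420 = 667800 N.
Try a within the flange: a = T/(0.85 f'_c b_f) = 667800/(0.85 × 28.3 × 800) = 34.70 mm.
Since a = 34.70 ≤ h_f = 135 mm, the stress block lies entirely in the flange; analyse as a rectangular beam of width b_f.
M_n = T(d − a/2) = 667800 × (815 − 17.35) = 532.67 × 10⁶ N·mm.
M_n = 532.67 kN·m.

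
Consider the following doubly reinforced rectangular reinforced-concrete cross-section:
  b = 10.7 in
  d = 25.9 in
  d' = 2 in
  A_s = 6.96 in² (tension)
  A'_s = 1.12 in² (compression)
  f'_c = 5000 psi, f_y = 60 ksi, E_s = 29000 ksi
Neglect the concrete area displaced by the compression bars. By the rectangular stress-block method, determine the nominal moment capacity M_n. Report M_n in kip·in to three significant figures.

Assume both steels yield.
a = (A_s − A'_s) f_y/(0.85 f'_c b) = (6.96 − 1.12) × 60/(0.85 × 5 × 10.7) = 7.705 in.
c = a/β₁ = 7.705/0.8 = 9.631 in; ε'_s = 0.003(c − d')/c = 0.0024 ≥ ε_y = 0.0021, so the compression steel yields.
M_n = (A_s − A'_s) f_y (d − a/2) + A'_s f_y (d − d') = 350.4 × (25.9 − 3.8525) + 67.2 × (25.9 − 2) = 7725.4 + 1606.1 = 9331.5 kip·in.

M_n ≈ 9330 kip·in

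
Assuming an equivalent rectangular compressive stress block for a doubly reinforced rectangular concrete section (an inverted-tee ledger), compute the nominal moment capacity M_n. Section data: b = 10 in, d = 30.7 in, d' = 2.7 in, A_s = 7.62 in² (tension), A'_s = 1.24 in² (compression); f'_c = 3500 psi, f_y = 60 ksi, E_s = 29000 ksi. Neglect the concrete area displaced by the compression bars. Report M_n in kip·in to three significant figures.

Assume both steels yield.
a = (A_s − A'_s) f_y/(0.85 f'_c b) = (7.62 − 1.24) × 60/(0.85 × 3.5 × 10) = 12.867 in.
c = a/β₁ = 12.867/0.85 = 15.138 in; ε'_s = 0.003(c − d')/c = 0.0025 ≥ ε_y = 0.0021, so the compression steel yields.
M_n = (A_s − A'_s) f_y (d − a/2) + A'_s f_y (d − d') = 382.8 × (30.7 − 6.4335) + 74.4 × (30.7 − 2.7) = 9289.2 + 2083.2 = 11372.4 kip·in.

M_n ≈ 11400 kip·in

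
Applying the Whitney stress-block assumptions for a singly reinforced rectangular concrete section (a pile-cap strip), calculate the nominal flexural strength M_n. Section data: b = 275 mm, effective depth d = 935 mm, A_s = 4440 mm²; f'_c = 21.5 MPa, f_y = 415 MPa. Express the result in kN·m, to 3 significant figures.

T = A_s f_y = 4440 × 415 = 1842600 N = 1842.6 kN.
From C = T: a = T/(0.85 f'_c b) = 1842600/(0.85 × 21.5 × 275) = 366.64 mm.
M_n = T(d − a/2) = 1842.6 kN × (935 − 183.32) mm = 1385.05 kN·m.

M_n ≈ 1390 kN·m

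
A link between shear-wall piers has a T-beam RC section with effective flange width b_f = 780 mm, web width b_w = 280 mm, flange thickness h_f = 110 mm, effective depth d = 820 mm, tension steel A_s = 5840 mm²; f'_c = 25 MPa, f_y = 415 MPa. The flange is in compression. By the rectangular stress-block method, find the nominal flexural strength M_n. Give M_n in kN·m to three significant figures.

M_n ≈ 1790 kN·m

Tension: T = A_s f_y = 5840 × 415 = 2423600 N.
Try a within the flange: a = T/(0.85 f'_c b_f) = 2423600/(0.85 × 25 × 780) = 146.22 mm.
a = 146.22 > h_f = 110 mm: the block extends into the web. Split into flange-overhang and web parts.
C_f = 0.85 f'_c (b_f − b_w) h_f = 0.85 × 25 × (780 − 280) × 110 = 1168750 N.
Remaining web compression depth: a_w = (T − C_f)/(0.85 f'_c b_w) = (2423600 − 1168750)/(0.85 × 25 × 280) = 210.90 mm.
M_n = C_f(d − h_f/2) + (T − C_f)(d − a_w/2) = 1168750 × (820 − 55) + 1254850 × (820 − 105.45) = 894.09 + 896.65 = 1790.74 × 10⁶ N·mm.
M_n = 1790.74 kN·m.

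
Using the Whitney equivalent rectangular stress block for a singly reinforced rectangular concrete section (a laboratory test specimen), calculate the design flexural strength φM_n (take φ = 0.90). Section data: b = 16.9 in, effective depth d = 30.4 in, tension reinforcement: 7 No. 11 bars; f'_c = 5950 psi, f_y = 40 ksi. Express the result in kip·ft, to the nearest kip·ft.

φM_n ≈ 912 kip·ft

A_s = 7 × 1.56 = 10.92 in².
T = A_s f_y = 10.92 × 40 = 436.8 kips.
a = T/(0.85 f'_c b) = 436.8/(0.85 × 5.95 × 16.9) = 5.110 in.
M_n = T(d − a/2) = 436.8 × (30.4 − 2.555) = 12162.7 kip·in = 12162.7/12 = 1013.56 kip·ft.
φM_n = 0.90 × 1013.56 = 912.20 kip·ft.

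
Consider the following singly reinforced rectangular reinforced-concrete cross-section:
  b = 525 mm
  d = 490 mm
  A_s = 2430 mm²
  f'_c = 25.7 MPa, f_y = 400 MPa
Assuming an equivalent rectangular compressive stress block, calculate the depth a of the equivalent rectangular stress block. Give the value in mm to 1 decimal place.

T = A_s f_y = 2430 × 400 = 972000 N = 972 kN.
Setting C = 0.85 f'_c a b equal to T: a = 972000/(0.85 × 25.7 × 525) = 84.8 mm.

a ≈ 84.8 mm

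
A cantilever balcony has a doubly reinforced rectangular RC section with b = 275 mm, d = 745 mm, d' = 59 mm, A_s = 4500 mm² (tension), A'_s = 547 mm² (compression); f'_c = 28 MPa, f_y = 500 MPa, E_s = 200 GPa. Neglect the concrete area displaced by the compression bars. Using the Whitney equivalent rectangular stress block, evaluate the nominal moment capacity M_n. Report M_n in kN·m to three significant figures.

M_n ≈ 1360 kN·m

Assume both tension and compression steel yield.
Net tension couple steel: A_s − A'_s = 3953 mm².
a = (A_s − A'_s) f_y / (0.85 f'_c b) = 1976500/(0.85 × 28 × 275) = 301.99 mm.
c = a/β₁ = 301.99/0.85 = 355.28 mm; ε'_s = 0.003(c − d')/c = 0.0025 ≥ f_y/E_s = 0.0025, so compression steel does yield.
M_n = (A_s − A'_s) f_y (d − a/2) + A'_s f_y (d − d') = [1976500 × (745 − 150.995) + 273500 × (745 − 59)] × 10⁻⁶ = 1174.05 + 187.62 = 1361.67 kN·m.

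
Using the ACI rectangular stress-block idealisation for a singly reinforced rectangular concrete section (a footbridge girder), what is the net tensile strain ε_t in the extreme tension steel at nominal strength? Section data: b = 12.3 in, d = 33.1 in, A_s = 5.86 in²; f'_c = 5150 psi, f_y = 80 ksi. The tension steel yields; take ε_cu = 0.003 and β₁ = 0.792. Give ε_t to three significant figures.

a = A_s f_y/(0.85 f'_c b) = 8.707 in.
β₁ = 0.792, so c = a/β₁ = 8.707/0.792 = 10.994 in.
From the linear strain diagram with ε_cu = 0.003: ε_t = 0.003 (d − c)/c = 0.003 × (33.1 − 10.994)/10.994 = 0.00603.
Since ε_t ≥ 0.005, the section is tension-controlled.

ε_t ≈ 0.00603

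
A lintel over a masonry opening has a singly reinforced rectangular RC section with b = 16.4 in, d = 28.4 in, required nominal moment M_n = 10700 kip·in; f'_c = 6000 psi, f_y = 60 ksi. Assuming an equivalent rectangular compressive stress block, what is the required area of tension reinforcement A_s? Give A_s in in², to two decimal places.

A_s ≈ 6.88 in²

From M_n = 0.85 f'_c a b (d − a/2):
a = d − √(d² − 2M_n/(0.85 f'_c b)) = 28.4 − √(28.4² − 2 × 10700/(0.85 × 6 × 16.4)) = 4.933 in.
A_s = 0.85 f'_c a b / f_y = 0.85 × 6 × 4.933 × 16.4 / 60 = 6.877 in².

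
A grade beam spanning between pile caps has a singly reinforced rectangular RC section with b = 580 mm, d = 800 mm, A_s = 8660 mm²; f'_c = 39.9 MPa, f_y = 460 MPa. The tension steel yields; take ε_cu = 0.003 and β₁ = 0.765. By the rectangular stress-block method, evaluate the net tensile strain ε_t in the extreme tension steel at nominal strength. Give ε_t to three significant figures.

ε_t ≈ 0.00607

a = A_s f_y/(0.85 f'_c b) = 202.51 mm.
β₁ = 0.765, so c = a/β₁ = 202.51/0.765 = 264.72 mm.
From the linear strain diagram with ε_cu = 0.003: ε_t = 0.003 (d − c)/c = 0.003 × (800 − 264.72)/264.72 = 0.00607.
Since ε_t ≥ 0.005, the section is tension-controlled.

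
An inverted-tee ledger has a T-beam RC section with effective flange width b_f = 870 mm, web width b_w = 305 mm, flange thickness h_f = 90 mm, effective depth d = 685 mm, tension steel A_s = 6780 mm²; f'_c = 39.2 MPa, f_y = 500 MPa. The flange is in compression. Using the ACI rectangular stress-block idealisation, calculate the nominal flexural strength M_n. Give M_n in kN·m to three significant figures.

M_n ≈ 2100 kN·m

Tension: T = A_s f_y = 6780 × 500 = 3390000 N.
Try a within the flange: a = T/(0.85 f'_c b_f) = 3390000/(0.85 × 39.2 × 870) = 116.94 mm.
a = 116.94 > h_f = 90 mm: the block extends into the web. Split into flange-overhang and web parts.
C_f = 0.85 f'_c (b_f − b_w) h_f = 0.85 × 39.2 × (870 − 305) × 90 = 1694322 N.
Remaining web compression depth: a_w = (T − C_f)/(0.85 f'_c b_w) = (3390000 − 1694322)/(0.85 × 39.2 × 305) = 166.85 mm.
M_n = C_f(d − h_f/2) + (T − C_f)(d − a_w/2) = 1694322 × (685 − 45) + 1695678 × (685 − 83.425) = 1084.37 + 1020.08 = 2104.45 × 10⁶ N·mm.
M_n = 2104.45 kN·m.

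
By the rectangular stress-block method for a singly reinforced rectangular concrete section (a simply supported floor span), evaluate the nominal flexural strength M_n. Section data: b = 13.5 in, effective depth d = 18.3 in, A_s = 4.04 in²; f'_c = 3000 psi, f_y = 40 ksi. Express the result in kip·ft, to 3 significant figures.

M_n ≈ 215 kip·ft

T = A_s f_y = 4.04 × 40 = 161.6 kips.
a = T/(0.85 f'_c b) = 161.6/(0.85 × 3 × 13.5) = 4.694 in.
M_n = T(d − a/2) = 161.6 × (18.3 − 2.347) = 2578.0 kip·in = 2578.0/12 = 214.83 kip·ft.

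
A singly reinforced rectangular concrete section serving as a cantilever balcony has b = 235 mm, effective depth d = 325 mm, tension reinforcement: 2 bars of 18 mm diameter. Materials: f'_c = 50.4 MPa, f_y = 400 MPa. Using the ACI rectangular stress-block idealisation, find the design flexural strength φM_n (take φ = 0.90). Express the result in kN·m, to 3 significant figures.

φM_n ≈ 57.6 kN·m

A_s = 2 × 254 = 508 mm².
T = A_s f_y = 508 × 400 = 203200 N = 203.2 kN.
From C = T: a = T/(0.85 f'_c b) = 203200/(0.85 × 50.4 × 235) = 20.18 mm.
M_n = T(d − a/2) = 203.2 kN × (325 − 10.09) mm = 63.99 kN·m.
φM_n = 0.90 × 63.99 = 57.59 kN·m.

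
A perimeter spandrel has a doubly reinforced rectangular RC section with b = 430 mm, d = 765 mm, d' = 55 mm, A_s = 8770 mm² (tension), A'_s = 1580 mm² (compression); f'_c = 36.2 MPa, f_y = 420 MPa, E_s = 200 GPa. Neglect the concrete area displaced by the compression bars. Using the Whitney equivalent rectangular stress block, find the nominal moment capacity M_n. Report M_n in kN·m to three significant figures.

Assume both tension and compression steel yield.
Net tension couple steel: A_s − A'_s = 7190 mm².
a = (A_s − A'_s) f_y / (0.85 f'_c b) = 3019800/(0.85 × 36.2 × 430) = 228.23 mm.
c = a/β₁ = 228.23/0.791 = 288.53 mm; ε'_s = 0.003(c − d')/c = 0.0024 ≥ f_y/E_s = 0.0021, so compression steel does yield.
M_n = (A_s − A'_s) f_y (d − a/2) + A'_s f_y (d − d') = [3019800 × (765 − 114.115) + 663600 × (765 − 55)] × 10⁻⁶ = 1965.54 + 471.16 = 2436.70 kN·m.

M_n ≈ 2440 kN·m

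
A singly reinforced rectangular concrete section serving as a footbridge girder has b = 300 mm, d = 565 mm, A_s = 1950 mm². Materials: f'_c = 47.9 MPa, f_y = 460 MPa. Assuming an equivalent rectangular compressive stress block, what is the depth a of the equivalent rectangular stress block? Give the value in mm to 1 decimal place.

a ≈ 73.4 mm

T = A_s f_y = 1950 × 460 = 897000 N = 897 kN.
Setting C = 0.85 f'_c a b equal to T: a = 897000/(0.85 × 47.9 × 300) = 73.4 mm.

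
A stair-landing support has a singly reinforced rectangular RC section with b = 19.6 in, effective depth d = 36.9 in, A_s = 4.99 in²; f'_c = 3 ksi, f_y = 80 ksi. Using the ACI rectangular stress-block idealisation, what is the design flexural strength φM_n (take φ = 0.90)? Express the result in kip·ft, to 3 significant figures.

φM_n ≈ 985 kip·ft

T = A_s f_y = 4.99 × 80 = 399.2 kips.
a = T/(0.85 f'_c b) = 399.2/(0.85 × 3 × 19.6) = 7.987 in.
M_n = T(d − a/2) = 399.2 × (36.9 − 3.9935) = 13136.3 kip·in = 13136.3/12 = 1094.69 kip·ft.
φM_n = 0.90 × 1094.69 = 985.22 kip·ft.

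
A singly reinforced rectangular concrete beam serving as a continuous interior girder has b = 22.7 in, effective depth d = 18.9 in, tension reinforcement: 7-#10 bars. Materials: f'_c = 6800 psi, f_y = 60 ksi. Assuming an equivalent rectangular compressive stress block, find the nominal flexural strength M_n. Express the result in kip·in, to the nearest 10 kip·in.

A_s = 7 × 1.27 = 8.89 in².
T = A_s f_y = 8.89 × 60 = 533.4 kips.
a = T/(0.85 f'_c b) = 533.4/(0.85 × 6.8 × 22.7) = 4.065 in.
M_n = T(d − a/2) = 533.4 × (18.9 − 2.0325) = 8997.1 kip·in.

M_n ≈ 9000 kip·in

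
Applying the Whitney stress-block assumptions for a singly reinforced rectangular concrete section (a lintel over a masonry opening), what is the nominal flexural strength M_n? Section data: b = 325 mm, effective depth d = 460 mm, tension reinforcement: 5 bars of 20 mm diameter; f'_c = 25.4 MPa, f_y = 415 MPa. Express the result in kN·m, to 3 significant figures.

M_n ≈ 269 kN·m

A_s = 5 × 314 = 1570 mm².
T = A_s f_y = 1570 × 415 = 651550 N = 651.55 kN.
From C = T: a = T/(0.85 f'_c b) = 651550/(0.85 × 25.4 × 325) = 92.86 mm.
M_n = T(d − a/2) = 651.55 kN × (460 − 46.43) mm = 269.46 kN·m.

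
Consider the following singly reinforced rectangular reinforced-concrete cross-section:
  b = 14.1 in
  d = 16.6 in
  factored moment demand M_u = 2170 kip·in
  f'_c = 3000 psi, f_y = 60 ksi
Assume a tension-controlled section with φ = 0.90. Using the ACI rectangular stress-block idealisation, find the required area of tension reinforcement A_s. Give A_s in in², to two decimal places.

M_n = M_u/φ = 2170/0.90 = 2411.11 kip·in.
From M_n = 0.85 f'_c a b (d − a/2):
a = d − √(d² − 2M_n/(0.85 f'_c b)) = 16.6 − √(16.6² − 2 × 2411.11/(0.85 × 3 × 14.1)) = 4.707 in.
A_s = 0.85 f'_c a b / f_y = 0.85 × 3 × 4.707 × 14.1 / 60 = 2.821 in².

A_s ≈ 2.82 in²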